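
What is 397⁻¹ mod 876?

gcd(876, 397) = 1.
By Bézout, 397×(-203) + 876×(92) = 1.
So 397×-203 ≡ 1 (mod 876), and -203 mod 876 = 673.

673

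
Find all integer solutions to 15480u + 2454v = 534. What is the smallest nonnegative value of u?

374

gcd(15480, 2454):
  15480 = 6×2454 + 756
  2454 = 3×756 + 186
  756 = 4×186 + 12
  186 = 15×12 + 6
  12 = 2×6
so gcd(15480, 2454) = 6.
6 divides 534, so solutions exist.
Back-substitute for Bézout coefficients:
  6 = 186 - 15×12
  ... = 15480×(-198) + 2454×(1249)
Scale by 534/6 = 89: (u₀, v₀) = (-17622, 111161).
General solution: u = -17622 + 409t, v = 111161 - 2580t for integer t.
u ≥ 0: smallest is -17622 mod 409 = 374 (at t = 44), with v = -2359.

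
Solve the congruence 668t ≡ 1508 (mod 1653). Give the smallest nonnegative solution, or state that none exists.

319

gcd(1653, 668):
  1653 = 2×668 + 317
  668 = 2×317 + 34
  317 = 9×34 + 11
  34 = 3×11 + 1
  11 = 11×1
so gcd(1653, 668) = 1.
1 divides 1508, so solutions exist.
Back-substitute for Bézout coefficients:
  1 = 34 - 3×11
  ... = 668×(146) + 1653×(-59)
So 668×(146) ≡ 1 (mod 1653); multiply by 1508: t ≡ 220168 (mod 1653).
Smallest nonnegative: t = 220168 mod 1653 = 319.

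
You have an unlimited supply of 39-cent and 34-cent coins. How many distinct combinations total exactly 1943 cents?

Need nonnegative integers with 39j + 34k = 1943.
gcd(39, 34) = 1, and 39·(7) + 34·(-8) = 1.
So (j₀, k₀) = (13601, -15544); general j = 13601 + 34t, k = -15544 - 39t.
j ≥ 0 ⇒ t ≥ -400; k ≥ 0 ⇒ t ≤ -399. That's 2 values of t.

2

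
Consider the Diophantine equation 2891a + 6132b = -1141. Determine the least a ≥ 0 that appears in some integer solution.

gcd(6132, 2891) = 7.
7 divides -1141, so solutions exist.
By Bézout, 2891×(-403) + 6132×(190) = 7.
Scale by -1141/7 = -163: (a₀, b₀) = (65689, -30970).
General solution: a = 65689 + 876t, b = -30970 - 413t for integer t.
a ≥ 0: smallest is 65689 mod 876 = 865 (at t = -74), with b = -408.

865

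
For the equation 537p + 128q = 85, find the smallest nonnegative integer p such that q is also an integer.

29

gcd(537, 128) = 1.
1 divides 85, so solutions exist.
By Bézout, 537*(41) + 128*(-172) = 1.
Scale by 85/1 = 85: (p₀, q₀) = (3485, -14620).
General solution: p = 3485 + 128t, q = -14620 - 537t for integer t.
p ≥ 0: smallest is 3485 mod 128 = 29 (at t = -27), with q = -121.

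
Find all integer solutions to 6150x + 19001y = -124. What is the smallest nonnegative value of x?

gcd(19001, 6150):
  19001 = 3·6150 + 551
  6150 = 11·551 + 89
  551 = 6·89 + 17
  89 = 5·17 + 4
  17 = 4·4 + 1
  4 = 4·1
so gcd(19001, 6150) = 1.
1 divides -124, so solutions exist.
Back-substitute for Bézout coefficients:
  1 = 17 - 4·4
  ... = 6150·(-4483) + 19001·(1451)
Scale by -124/1 = -124: (x₀, y₀) = (555892, -179924).
General solution: x = 555892 + 19001t, y = -179924 - 6150t for integer t.
x ≥ 0: smallest is 555892 mod 19001 = 4863 (at t = -29), with y = -1574.

4863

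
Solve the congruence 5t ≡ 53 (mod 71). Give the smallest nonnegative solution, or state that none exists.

39

gcd(71, 5) = 1.
1 divides 53, so solutions exist.
By Bézout, 5×(-14) + 71×(1) = 1.
So 5×(-14) ≡ 1 (mod 71); multiply by 53: t ≡ -742 (mod 71).
Smallest nonnegative: t = -742 mod 71 = 39.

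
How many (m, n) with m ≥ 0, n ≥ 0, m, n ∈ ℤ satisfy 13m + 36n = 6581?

14

gcd(36, 13) = 1  (36 = 2*13 + 10, 13 = 1*10 + 3, 10 = 3*3 + 1, 3 = 3*1).
Back-substituting, 13*(-11) + 36*(4) = 1.
Scale by 6581: one solution is (-72391, 26324). Reduce m mod 36: (5, 181).
General: m = 5 + 36t, n = 181 - 13t.
m ≥ 0 ⇒ t ≥ 0; n ≥ 0 ⇒ t ≤ 13. So t ∈ [0, 13]: 14 solutions.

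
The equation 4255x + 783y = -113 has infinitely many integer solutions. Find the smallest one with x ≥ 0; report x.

25

gcd(4255, 783):
  4255 = 5×783 + 340
  783 = 2×340 + 103
  340 = 3×103 + 31
  103 = 3×31 + 10
  31 = 3×10 + 1
  10 = 10×1
so gcd(4255, 783) = 1.
1 divides -113, so solutions exist.
Back-substitute for Bézout coefficients:
  1 = 31 - 3×10
  ... = 4255×(76) + 783×(-413)
Scale by -113/1 = -113: (x₀, y₀) = (-8588, 46669).
General solution: x = -8588 + 783t, y = 46669 - 4255t for integer t.
x ≥ 0: smallest is -8588 mod 783 = 25 (at t = 11), with y = -136.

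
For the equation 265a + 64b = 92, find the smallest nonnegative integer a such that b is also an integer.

60

gcd(265, 64):
  265 = 4*64 + 9
  64 = 7*9 + 1
  9 = 9*1
so gcd(265, 64) = 1.
1 divides 92, so solutions exist.
Back-substitute for Bézout coefficients:
  1 = 64 - 7*9
  ... = 265*(-7) + 64*(29)
Scale by 92/1 = 92: (a₀, b₀) = (-644, 2668).
General solution: a = -644 + 64t, b = 2668 - 265t for integer t.
a ≥ 0: smallest is -644 mod 64 = 60 (at t = 11), with b = -247.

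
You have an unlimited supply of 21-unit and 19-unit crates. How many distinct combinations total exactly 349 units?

1

Need nonnegative integers with 21j + 19k = 349.
gcd(21, 19) = 1, and 21·(-9) + 19·(10) = 1.
So (j₀, k₀) = (-3141, 3490); general j = -3141 + 19t, k = 3490 - 21t.
j ≥ 0 ⇒ t ≥ 166; k ≥ 0 ⇒ t ≤ 166. That's 1 value of t.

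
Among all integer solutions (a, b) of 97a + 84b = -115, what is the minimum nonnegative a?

17

gcd(97, 84) = 1  (97 = 1×84 + 13, 84 = 6×13 + 6, 13 = 2×6 + 1, 6 = 6×1).
1 divides -115, so solutions exist.
Back-substituting, 97×(13) + 84×(-15) = 1.
Scale by -115/1 = -115: (a₀, b₀) = (-1495, 1725).
General solution: a = -1495 + 84t, b = 1725 - 97t for integer t.
a ≥ 0: smallest is -1495 mod 84 = 17 (at t = 18), with b = -21.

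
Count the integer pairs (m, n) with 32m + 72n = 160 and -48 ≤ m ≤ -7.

gcd(72, 32):
  72 = 2*32 + 8
  32 = 4*8
so gcd(72, 32) = 8.
Back-substitute for Bézout coefficients:
  8 = 72 - 2*32
  ... = 32*(-2) + 72*(1)
Scale by 20: particular solution (-40, 20); reduce m mod 9: (5, 0).
General solution: m = 5 + 9t, n = 0 - 4t for integer t.
-48 ≤ 5 + 9t ≤ -7 gives t ∈ [-5, -2], which is 4 values.

4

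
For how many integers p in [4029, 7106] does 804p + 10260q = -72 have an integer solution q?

4

gcd(10260, 804) = 12  (10260 = 12×804 + 612, 804 = 1×612 + 192, 612 = 3×192 + 36, 192 = 5×36 + 12, 36 = 3×12).
Back-substituting, 804×(268) + 10260×(-21) = 12.
Scale by -6: particular solution (-1608, 126); reduce p mod 855: (102, -8).
General solution: p = 102 + 855t, q = -8 - 67t for integer t.
4029 ≤ 102 + 855t ≤ 7106 gives t ∈ [5, 8], which is 4 values.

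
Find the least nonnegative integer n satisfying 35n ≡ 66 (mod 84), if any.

no solution

gcd(84, 35):
  84 = 2·35 + 14
  35 = 2·14 + 7
  14 = 2·7
so gcd(84, 35) = 7.
7 does not divide 66, so the congruence has no solution.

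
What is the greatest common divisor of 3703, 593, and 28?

gcd(3703, 593) = 1  (3703 = 6*593 + 145, 593 = 4*145 + 13, 145 = 11*13 + 2, 13 = 6*2 + 1, 2 = 2*1).
gcd(1, 28) = 1.

1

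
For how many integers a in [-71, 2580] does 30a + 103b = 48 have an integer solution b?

gcd(103, 30) = 1.
By Bézout, 30·(-24) + 103·(7) = 1.
Particular solution: (84, -24).
General solution: a = 84 + 103t, b = -24 - 30t for integer t.
-71 ≤ 84 + 103t ≤ 2580 gives t ∈ [-1, 24], which is 26 values.

26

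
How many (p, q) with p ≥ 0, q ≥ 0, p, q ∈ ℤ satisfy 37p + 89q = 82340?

gcd(89, 37) = 1  (89 = 2·37 + 15, 37 = 2·15 + 7, 15 = 2·7 + 1, 7 = 7·1).
Back-substituting, 37·(-12) + 89·(5) = 1.
Scale by 82340: one solution is (-988080, 411700). Reduce p mod 89: (87, 889).
General: p = 87 + 89t, q = 889 - 37t.
p ≥ 0 ⇒ t ≥ 0; q ≥ 0 ⇒ t ≤ 24. So t ∈ [0, 24]: 25 solutions.

25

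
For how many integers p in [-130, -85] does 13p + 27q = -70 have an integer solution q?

2

gcd(27, 13):
  27 = 2*13 + 1
  13 = 13*1
so gcd(27, 13) = 1.
Back-substitute for Bézout coefficients:
  1 = 27 - 2*13
  ... = 13*(-2) + 27*(1)
Scale by -70: particular solution (140, -70); reduce p mod 27: (5, -5).
General solution: p = 5 + 27t, q = -5 - 13t for integer t.
-130 ≤ 5 + 27t ≤ -85 gives t ∈ [-5, -4], which is 2 values.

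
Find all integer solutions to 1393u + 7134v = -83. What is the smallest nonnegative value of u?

gcd(7134, 1393):
  7134 = 5*1393 + 169
  1393 = 8*169 + 41
  169 = 4*41 + 5
  41 = 8*5 + 1
  5 = 5*1
so gcd(7134, 1393) = 1.
1 divides -83, so solutions exist.
Back-substitute for Bézout coefficients:
  1 = 41 - 8*5
  ... = 1393*(1393) + 7134*(-272)
Scale by -83/1 = -83: (u₀, v₀) = (-115619, 22576).
General solution: u = -115619 + 7134t, v = 22576 - 1393t for integer t.
u ≥ 0: smallest is -115619 mod 7134 = 5659 (at t = 17), with v = -1105.

5659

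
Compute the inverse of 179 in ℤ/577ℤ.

gcd(577, 179) = 1.
By Bézout, 179×(274) + 577×(-85) = 1.
So 179×274 ≡ 1 (mod 577), and 274 mod 577 = 274.

274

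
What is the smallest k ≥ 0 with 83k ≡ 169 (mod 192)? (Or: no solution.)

83

gcd(192, 83):
  192 = 2×83 + 26
  83 = 3×26 + 5
  26 = 5×5 + 1
  5 = 5×1
so gcd(192, 83) = 1.
1 divides 169, so solutions exist.
Back-substitute for Bézout coefficients:
  1 = 26 - 5×5
  ... = 83×(-37) + 192×(16)
So 83×(-37) ≡ 1 (mod 192); multiply by 169: k ≡ -6253 (mod 192).
Smallest nonnegative: k = -6253 mod 192 = 83.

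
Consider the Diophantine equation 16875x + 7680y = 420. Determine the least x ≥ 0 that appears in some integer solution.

gcd(16875, 7680):
  16875 = 2×7680 + 1515
  7680 = 5×1515 + 105
  1515 = 14×105 + 45
  105 = 2×45 + 15
  45 = 3×15
so gcd(16875, 7680) = 15.
15 divides 420, so solutions exist.
Back-substitute for Bézout coefficients:
  15 = 105 - 2×45
  ... = 16875×(-147) + 7680×(323)
Scale by 420/15 = 28: (x₀, y₀) = (-4116, 9044).
General solution: x = -4116 + 512t, y = 9044 - 1125t for integer t.
x ≥ 0: smallest is -4116 mod 512 = 492 (at t = 9), with y = -1081.

492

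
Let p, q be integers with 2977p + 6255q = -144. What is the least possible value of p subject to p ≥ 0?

gcd(6255, 2977):
  6255 = 2×2977 + 301
  2977 = 9×301 + 268
  301 = 1×268 + 33
  268 = 8×33 + 4
  33 = 8×4 + 1
  4 = 4×1
so gcd(6255, 2977) = 1.
1 divides -144, so solutions exist.
Back-substitute for Bézout coefficients:
  1 = 33 - 8×4
  ... = 2977×(-1517) + 6255×(722)
Scale by -144/1 = -144: (p₀, q₀) = (218448, -103968).
General solution: p = 218448 + 6255t, q = -103968 - 2977t for integer t.
p ≥ 0: smallest is 218448 mod 6255 = 5778 (at t = -34), with q = -2750.

5778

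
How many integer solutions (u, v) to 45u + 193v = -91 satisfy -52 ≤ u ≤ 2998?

gcd(193, 45):
  193 = 4·45 + 13
  45 = 3·13 + 6
  13 = 2·6 + 1
  6 = 6·1
so gcd(193, 45) = 1.
Back-substitute for Bézout coefficients:
  1 = 13 - 2·6
  ... = 45·(-30) + 193·(7)
Scale by -91: particular solution (2730, -637); reduce u mod 193: (28, -7).
General solution: u = 28 + 193t, v = -7 - 45t for integer t.
-52 ≤ 28 + 193t ≤ 2998 gives t ∈ [0, 15], which is 16 values.

16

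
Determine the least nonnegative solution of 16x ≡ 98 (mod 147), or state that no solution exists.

gcd(147, 16) = 1  (147 = 9*16 + 3, 16 = 5*3 + 1, 3 = 3*1).
1 divides 98, so solutions exist.
Back-substituting, 16*(46) + 147*(-5) = 1.
So 16*(46) ≡ 1 (mod 147); multiply by 98: x ≡ 4508 (mod 147).
Smallest nonnegative: x = 4508 mod 147 = 98.

98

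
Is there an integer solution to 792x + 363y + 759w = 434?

gcd(792, 363) = 33  (792 = 2·363 + 66, 363 = 5·66 + 33, 66 = 2·33).
gcd(33, 759) = 33.
33 does not divide 434 (remainder 5), so no integer solutions.

no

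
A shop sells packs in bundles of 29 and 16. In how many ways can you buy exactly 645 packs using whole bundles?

Need nonnegative integers with 29j + 16k = 645.
gcd(29, 16) = 1, and 29·(5) + 16·(-9) = 1.
So (j₀, k₀) = (3225, -5805); general j = 3225 + 16t, k = -5805 - 29t.
j ≥ 0 ⇒ t ≥ -201; k ≥ 0 ⇒ t ≤ -201. That's 1 value of t.

1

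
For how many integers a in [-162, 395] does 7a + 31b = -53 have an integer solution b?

gcd(31, 7):
  31 = 4·7 + 3
  7 = 2·3 + 1
  3 = 3·1
so gcd(31, 7) = 1.
Back-substitute for Bézout coefficients:
  1 = 7 - 2·3
  ... = 7·(9) + 31·(-2)
Scale by -53: particular solution (-477, 106); reduce a mod 31: (19, -6).
General solution: a = 19 + 31t, b = -6 - 7t for integer t.
-162 ≤ 19 + 31t ≤ 395 gives t ∈ [-5, 12], which is 18 values.

18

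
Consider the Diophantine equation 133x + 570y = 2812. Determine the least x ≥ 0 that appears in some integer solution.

gcd(570, 133) = 19  (570 = 4*133 + 38, 133 = 3*38 + 19, 38 = 2*19).
19 divides 2812, so solutions exist.
Back-substituting, 133*(13) + 570*(-3) = 19.
Scale by 2812/19 = 148: (x₀, y₀) = (1924, -444).
General solution: x = 1924 + 30t, y = -444 - 7t for integer t.
x ≥ 0: smallest is 1924 mod 30 = 4 (at t = -64), with y = 4.

4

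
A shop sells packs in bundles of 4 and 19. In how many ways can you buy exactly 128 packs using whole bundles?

Need nonnegative integers with 4j + 19k = 128.
gcd(4, 19) = 1, and 4·(5) + 19·(-1) = 1.
So (j₀, k₀) = (640, -128); general j = 640 + 19t, k = -128 - 4t.
j ≥ 0 ⇒ t ≥ -33; k ≥ 0 ⇒ t ≤ -32. That's 2 values of t.

2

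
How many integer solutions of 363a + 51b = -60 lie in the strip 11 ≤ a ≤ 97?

gcd(363, 51) = 3  (363 = 7×51 + 6, 51 = 8×6 + 3, 6 = 2×3).
Back-substituting, 363×(-8) + 51×(57) = 3.
Scale by -20: particular solution (160, -1140); reduce a mod 17: (7, -51).
General solution: a = 7 + 17t, b = -51 - 121t for integer t.
11 ≤ 7 + 17t ≤ 97 gives t ∈ [1, 5], which is 5 values.

5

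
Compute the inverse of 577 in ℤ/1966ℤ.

1029

gcd(1966, 577) = 1  (1966 = 3×577 + 235, 577 = 2×235 + 107, 235 = 2×107 + 21, 107 = 5×21 + 2, 21 = 10×2 + 1, 2 = 2×1).
Back-substituting, 577×(-937) + 1966×(275) = 1.
So 577×-937 ≡ 1 (mod 1966), and -937 mod 1966 = 1029.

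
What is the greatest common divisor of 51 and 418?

gcd(418, 51):
  418 = 8*51 + 10
  51 = 5*10 + 1
  10 = 10*1
so gcd(418, 51) = 1.

1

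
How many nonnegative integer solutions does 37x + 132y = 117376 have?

gcd(132, 37) = 1  (132 = 3·37 + 21, 37 = 1·21 + 16, 21 = 1·16 + 5, 16 = 3·5 + 1, 5 = 5·1).
Back-substituting, 37·(25) + 132·(-7) = 1.
Scale by 117376: one solution is (2934400, -821632). Reduce x mod 132: (40, 878).
General: x = 40 + 132t, y = 878 - 37t.
x ≥ 0 ⇒ t ≥ 0; y ≥ 0 ⇒ t ≤ 23. So t ∈ [0, 23]: 24 solutions.

24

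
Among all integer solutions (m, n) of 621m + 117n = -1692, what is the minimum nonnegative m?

5

gcd(621, 117) = 9.
9 divides -1692, so solutions exist.
By Bézout, 621*(-3) + 117*(16) = 9.
Scale by -1692/9 = -188: (m₀, n₀) = (564, -3008).
General solution: m = 564 + 13t, n = -3008 - 69t for integer t.
m ≥ 0: smallest is 564 mod 13 = 5 (at t = -43), with n = -41.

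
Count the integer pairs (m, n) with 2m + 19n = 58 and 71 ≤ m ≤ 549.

gcd(19, 2):
  19 = 9*2 + 1
  2 = 2*1
so gcd(19, 2) = 1.
Back-substitute for Bézout coefficients:
  1 = 19 - 9*2
  ... = 2*(-9) + 19*(1)
Scale by 58: particular solution (-522, 58); reduce m mod 19: (10, 2).
General solution: m = 10 + 19t, n = 2 - 2t for integer t.
71 ≤ 10 + 19t ≤ 549 gives t ∈ [4, 28], which is 25 values.

25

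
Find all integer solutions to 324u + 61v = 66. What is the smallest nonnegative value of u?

42

gcd(324, 61) = 1.
1 divides 66, so solutions exist.
By Bézout, 324·(-16) + 61·(85) = 1.
Scale by 66/1 = 66: (u₀, v₀) = (-1056, 5610).
General solution: u = -1056 + 61t, v = 5610 - 324t for integer t.
u ≥ 0: smallest is -1056 mod 61 = 42 (at t = 18), with v = -222.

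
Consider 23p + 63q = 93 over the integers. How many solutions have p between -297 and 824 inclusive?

17

gcd(63, 23) = 1  (63 = 2·23 + 17, 23 = 1·17 + 6, 17 = 2·6 + 5, 6 = 1·5 + 1, 5 = 5·1).
Back-substituting, 23·(11) + 63·(-4) = 1.
Scale by 93: particular solution (1023, -372); reduce p mod 63: (15, -4).
General solution: p = 15 + 63t, q = -4 - 23t for integer t.
-297 ≤ 15 + 63t ≤ 824 gives t ∈ [-4, 12], which is 17 values.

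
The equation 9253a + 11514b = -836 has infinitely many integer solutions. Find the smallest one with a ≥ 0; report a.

586

gcd(11514, 9253):
  11514 = 1×9253 + 2261
  9253 = 4×2261 + 209
  2261 = 10×209 + 171
  209 = 1×171 + 38
  171 = 4×38 + 19
  38 = 2×19
so gcd(11514, 9253) = 19.
19 divides -836, so solutions exist.
Back-substitute for Bézout coefficients:
  19 = 171 - 4×38
  ... = 9253×(-275) + 11514×(221)
Scale by -836/19 = -44: (a₀, b₀) = (12100, -9724).
General solution: a = 12100 + 606t, b = -9724 - 487t for integer t.
a ≥ 0: smallest is 12100 mod 606 = 586 (at t = -19), with b = -471.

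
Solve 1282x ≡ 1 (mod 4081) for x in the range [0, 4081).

gcd(4081, 1282) = 1  (4081 = 3×1282 + 235, 1282 = 5×235 + 107, 235 = 2×107 + 21, 107 = 5×21 + 2, 21 = 10×2 + 1, 2 = 2×1).
Back-substituting, 1282×(-1945) + 4081×(611) = 1.
So 1282×-1945 ≡ 1 (mod 4081), and -1945 mod 4081 = 2136.

2136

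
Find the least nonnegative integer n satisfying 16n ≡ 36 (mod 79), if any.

22

gcd(79, 16) = 1  (79 = 4*16 + 15, 16 = 1*15 + 1, 15 = 15*1).
1 divides 36, so solutions exist.
Back-substituting, 16*(5) + 79*(-1) = 1.
So 16*(5) ≡ 1 (mod 79); multiply by 36: n ≡ 180 (mod 79).
Smallest nonnegative: n = 180 mod 79 = 22.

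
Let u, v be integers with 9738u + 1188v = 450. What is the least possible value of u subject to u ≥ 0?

7

gcd(9738, 1188) = 18.
18 divides 450, so solutions exist.
By Bézout, 9738*(-5) + 1188*(41) = 18.
Scale by 450/18 = 25: (u₀, v₀) = (-125, 1025).
General solution: u = -125 + 66t, v = 1025 - 541t for integer t.
u ≥ 0: smallest is -125 mod 66 = 7 (at t = 2), with v = -57.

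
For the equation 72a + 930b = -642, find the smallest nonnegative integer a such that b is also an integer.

gcd(930, 72):
  930 = 12×72 + 66
  72 = 1×66 + 6
  66 = 11×6
so gcd(930, 72) = 6.
6 divides -642, so solutions exist.
Back-substitute for Bézout coefficients:
  6 = 72 - 1×66
  ... = 72×(13) + 930×(-1)
Scale by -642/6 = -107: (a₀, b₀) = (-1391, 107).
General solution: a = -1391 + 155t, b = 107 - 12t for integer t.
a ≥ 0: smallest is -1391 mod 155 = 4 (at t = 9), with b = -1.

4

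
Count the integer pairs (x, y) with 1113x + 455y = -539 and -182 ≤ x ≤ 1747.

30

gcd(1113, 455) = 7.
By Bézout, 1113*(9) + 455*(-22) = 7.
Particular solution: (22, -55).
General solution: x = 22 + 65t, y = -55 - 159t for integer t.
-182 ≤ 22 + 65t ≤ 1747 gives t ∈ [-3, 26], which is 30 values.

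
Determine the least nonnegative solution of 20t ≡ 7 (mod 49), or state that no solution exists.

gcd(49, 20) = 1  (49 = 2×20 + 9, 20 = 2×9 + 2, 9 = 4×2 + 1, 2 = 2×1).
1 divides 7, so solutions exist.
Back-substituting, 20×(-22) + 49×(9) = 1.
So 20×(-22) ≡ 1 (mod 49); multiply by 7: t ≡ -154 (mod 49).
Smallest nonnegative: t = -154 mod 49 = 42.

42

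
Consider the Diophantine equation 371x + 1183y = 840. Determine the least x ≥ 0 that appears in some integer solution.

gcd(1183, 371):
  1183 = 3·371 + 70
  371 = 5·70 + 21
  70 = 3·21 + 7
  21 = 3·7
so gcd(1183, 371) = 7.
7 divides 840, so solutions exist.
Back-substitute for Bézout coefficients:
  7 = 70 - 3·21
  ... = 371·(-51) + 1183·(16)
Scale by 840/7 = 120: (x₀, y₀) = (-6120, 1920).
General solution: x = -6120 + 169t, y = 1920 - 53t for integer t.
x ≥ 0: smallest is -6120 mod 169 = 133 (at t = 37), with y = -41.

133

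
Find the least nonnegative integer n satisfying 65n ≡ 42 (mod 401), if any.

50

gcd(401, 65):
  401 = 6×65 + 11
  65 = 5×11 + 10
  11 = 1×10 + 1
  10 = 10×1
so gcd(401, 65) = 1.
1 divides 42, so solutions exist.
Back-substitute for Bézout coefficients:
  1 = 11 - 1×10
  ... = 65×(-37) + 401×(6)
So 65×(-37) ≡ 1 (mod 401); multiply by 42: n ≡ -1554 (mod 401).
Smallest nonnegative: n = -1554 mod 401 = 50.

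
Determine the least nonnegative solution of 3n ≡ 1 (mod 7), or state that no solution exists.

gcd(7, 3) = 1  (7 = 2·3 + 1, 3 = 3·1).
1 divides 1, so solutions exist.
Back-substituting, 3·(-2) + 7·(1) = 1.
So 3·(-2) ≡ 1 (mod 7); multiply by 1: n ≡ -2 (mod 7).
Smallest nonnegative: n = -2 mod 7 = 5.

5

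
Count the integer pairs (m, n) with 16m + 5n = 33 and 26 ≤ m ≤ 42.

3

gcd(16, 5) = 1  (16 = 3*5 + 1, 5 = 5*1).
Back-substituting, 16*(1) + 5*(-3) = 1.
Scale by 33: particular solution (33, -99); reduce m mod 5: (3, -3).
General solution: m = 3 + 5t, n = -3 - 16t for integer t.
26 ≤ 3 + 5t ≤ 42 gives t ∈ [5, 7], which is 3 values.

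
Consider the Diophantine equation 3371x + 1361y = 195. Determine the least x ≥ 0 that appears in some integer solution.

1290

gcd(3371, 1361) = 1  (3371 = 2·1361 + 649, 1361 = 2·649 + 63, 649 = 10·63 + 19, 63 = 3·19 + 6, 19 = 3·6 + 1, 6 = 6·1).
1 divides 195, so solutions exist.
Back-substituting, 3371·(216) + 1361·(-535) = 1.
Scale by 195/1 = 195: (x₀, y₀) = (42120, -104325).
General solution: x = 42120 + 1361t, y = -104325 - 3371t for integer t.
x ≥ 0: smallest is 42120 mod 1361 = 1290 (at t = -30), with y = -3195.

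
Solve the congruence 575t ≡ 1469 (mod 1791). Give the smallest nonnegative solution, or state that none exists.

gcd(1791, 575):
  1791 = 3×575 + 66
  575 = 8×66 + 47
  66 = 1×47 + 19
  47 = 2×19 + 9
  19 = 2×9 + 1
  9 = 9×1
so gcd(1791, 575) = 1.
1 divides 1469, so solutions exist.
Back-substitute for Bézout coefficients:
  1 = 19 - 2×9
  ... = 575×(-190) + 1791×(61)
So 575×(-190) ≡ 1 (mod 1791); multiply by 1469: t ≡ -279110 (mod 1791).
Smallest nonnegative: t = -279110 mod 1791 = 286.

286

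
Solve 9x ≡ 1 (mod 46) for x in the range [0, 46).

gcd(46, 9) = 1.
By Bézout, 9·(-5) + 46·(1) = 1.
So 9·-5 ≡ 1 (mod 46), and -5 mod 46 = 41.

41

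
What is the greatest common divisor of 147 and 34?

gcd(147, 34):
  147 = 4×34 + 11
  34 = 3×11 + 1
  11 = 11×1
so gcd(147, 34) = 1.

1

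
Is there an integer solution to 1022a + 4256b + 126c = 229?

no

gcd(4256, 1022):
  4256 = 4*1022 + 168
  1022 = 6*168 + 14
  168 = 12*14
so gcd(4256, 1022) = 14.
gcd(14, 126) = 14.
14 does not divide 229 (remainder 5), so no integer solutions.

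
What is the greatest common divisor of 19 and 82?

gcd(82, 19):
  82 = 4*19 + 6
  19 = 3*6 + 1
  6 = 6*1
so gcd(82, 19) = 1.

1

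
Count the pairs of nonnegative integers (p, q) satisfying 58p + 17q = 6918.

gcd(58, 17) = 1.
By Bézout, 58×(5) + 17×(-17) = 1.
One solution: (12, 366).
General: p = 12 + 17t, q = 366 - 58t.
p ≥ 0 ⇒ t ≥ 0; q ≥ 0 ⇒ t ≤ 6. So t ∈ [0, 6]: 7 solutions.

7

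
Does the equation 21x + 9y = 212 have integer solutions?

gcd(21, 9) = 3  (21 = 2*9 + 3, 9 = 3*3).
3 does not divide 212 (remainder 2), so no integer solutions.

no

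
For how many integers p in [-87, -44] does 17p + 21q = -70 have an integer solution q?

2

gcd(21, 17):
  21 = 1·17 + 4
  17 = 4·4 + 1
  4 = 4·1
so gcd(21, 17) = 1.
Back-substitute for Bézout coefficients:
  1 = 17 - 4·4
  ... = 17·(5) + 21·(-4)
Scale by -70: particular solution (-350, 280); reduce p mod 21: (7, -9).
General solution: p = 7 + 21t, q = -9 - 17t for integer t.
-87 ≤ 7 + 21t ≤ -44 gives t ∈ [-4, -3], which is 2 values.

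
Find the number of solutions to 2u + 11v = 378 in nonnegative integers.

18

gcd(11, 2) = 1  (11 = 5·2 + 1, 2 = 2·1).
Back-substituting, 2·(-5) + 11·(1) = 1.
Scale by 378: one solution is (-1890, 378). Reduce u mod 11: (2, 34).
General: u = 2 + 11t, v = 34 - 2t.
u ≥ 0 ⇒ t ≥ 0; v ≥ 0 ⇒ t ≤ 17. So t ∈ [0, 17]: 18 solutions.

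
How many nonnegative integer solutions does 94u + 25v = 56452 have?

24

gcd(94, 25) = 1.
By Bézout, 94·(4) + 25·(-15) = 1.
One solution: (8, 2228).
General: u = 8 + 25t, v = 2228 - 94t.
u ≥ 0 ⇒ t ≥ 0; v ≥ 0 ⇒ t ≤ 23. So t ∈ [0, 23]: 24 solutions.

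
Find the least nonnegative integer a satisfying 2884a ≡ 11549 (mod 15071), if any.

no solution

gcd(15071, 2884) = 7.
7 does not divide 11549, so the congruence has no solution.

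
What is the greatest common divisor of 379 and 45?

gcd(379, 45):
  379 = 8*45 + 19
  45 = 2*19 + 7
  19 = 2*7 + 5
  7 = 1*5 + 2
  5 = 2*2 + 1
  2 = 2*1
so gcd(379, 45) = 1.

1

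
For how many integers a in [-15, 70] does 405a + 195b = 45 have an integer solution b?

7

gcd(405, 195):
  405 = 2×195 + 15
  195 = 13×15
so gcd(405, 195) = 15.
Back-substitute for Bézout coefficients:
  15 = 405 - 2×195
  ... = 405×(1) + 195×(-2)
Scale by 3: particular solution (3, -6); reduce a mod 13: (3, -6).
General solution: a = 3 + 13t, b = -6 - 27t for integer t.
-15 ≤ 3 + 13t ≤ 70 gives t ∈ [-1, 5], which is 7 values.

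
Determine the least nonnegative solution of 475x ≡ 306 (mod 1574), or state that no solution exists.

gcd(1574, 475) = 1  (1574 = 3·475 + 149, 475 = 3·149 + 28, 149 = 5·28 + 9, 28 = 3·9 + 1, 9 = 9·1).
1 divides 306, so solutions exist.
Back-substituting, 475·(169) + 1574·(-51) = 1.
So 475·(169) ≡ 1 (mod 1574); multiply by 306: x ≡ 51714 (mod 1574).
Smallest nonnegative: x = 51714 mod 1574 = 1346.

1346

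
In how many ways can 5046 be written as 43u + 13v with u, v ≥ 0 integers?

9

gcd(43, 13) = 1  (43 = 3·13 + 4, 13 = 3·4 + 1, 4 = 4·1).
Back-substituting, 43·(-3) + 13·(10) = 1.
Scale by 5046: one solution is (-15138, 50460). Reduce u mod 13: (7, 365).
General: u = 7 + 13t, v = 365 - 43t.
u ≥ 0 ⇒ t ≥ 0; v ≥ 0 ⇒ t ≤ 8. So t ∈ [0, 8]: 9 solutions.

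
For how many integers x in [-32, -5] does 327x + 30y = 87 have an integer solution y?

3

gcd(327, 30) = 3.
By Bézout, 327·(-1) + 30·(11) = 3.
Particular solution: (1, -8).
General solution: x = 1 + 10t, y = -8 - 109t for integer t.
-32 ≤ 1 + 10t ≤ -5 gives t ∈ [-3, -1], which is 3 values.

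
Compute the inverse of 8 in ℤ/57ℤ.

gcd(57, 8) = 1  (57 = 7×8 + 1, 8 = 8×1).
Back-substituting, 8×(-7) + 57×(1) = 1.
So 8×-7 ≡ 1 (mod 57), and -7 mod 57 = 50.

50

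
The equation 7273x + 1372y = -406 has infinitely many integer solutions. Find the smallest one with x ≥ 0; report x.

gcd(7273, 1372):
  7273 = 5×1372 + 413
  1372 = 3×413 + 133
  413 = 3×133 + 14
  133 = 9×14 + 7
  14 = 2×7
so gcd(7273, 1372) = 7.
7 divides -406, so solutions exist.
Back-substitute for Bézout coefficients:
  7 = 133 - 9×14
  ... = 7273×(-93) + 1372×(493)
Scale by -406/7 = -58: (x₀, y₀) = (5394, -28594).
General solution: x = 5394 + 196t, y = -28594 - 1039t for integer t.
x ≥ 0: smallest is 5394 mod 196 = 102 (at t = -27), with y = -541.

102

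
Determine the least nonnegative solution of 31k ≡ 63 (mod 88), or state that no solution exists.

gcd(88, 31) = 1  (88 = 2×31 + 26, 31 = 1×26 + 5, 26 = 5×5 + 1, 5 = 5×1).
1 divides 63, so solutions exist.
Back-substituting, 31×(-17) + 88×(6) = 1.
So 31×(-17) ≡ 1 (mod 88); multiply by 63: k ≡ -1071 (mod 88).
Smallest nonnegative: k = -1071 mod 88 = 73.

73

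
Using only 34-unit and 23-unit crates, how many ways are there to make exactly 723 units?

Need nonnegative integers with 34j + 23k = 723.
gcd(34, 23) = 1, and 34·(-2) + 23·(3) = 1.
So (j₀, k₀) = (-1446, 2169); general j = -1446 + 23t, k = 2169 - 34t.
j ≥ 0 ⇒ t ≥ 63; k ≥ 0 ⇒ t ≤ 63. That's 1 value of t.

1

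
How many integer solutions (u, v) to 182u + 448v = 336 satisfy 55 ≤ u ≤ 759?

22

gcd(448, 182) = 14.
By Bézout, 182×(5) + 448×(-2) = 14.
Particular solution: (24, -9).
General solution: u = 24 + 32t, v = -9 - 13t for integer t.
55 ≤ 24 + 32t ≤ 759 gives t ∈ [1, 22], which is 22 values.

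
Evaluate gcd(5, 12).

gcd(12, 5) = 1  (12 = 2·5 + 2, 5 = 2·2 + 1, 2 = 2·1).

1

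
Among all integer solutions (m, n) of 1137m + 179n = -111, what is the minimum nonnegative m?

gcd(1137, 179):
  1137 = 6·179 + 63
  179 = 2·63 + 53
  63 = 1·53 + 10
  53 = 5·10 + 3
  10 = 3·3 + 1
  3 = 3·1
so gcd(1137, 179) = 1.
1 divides -111, so solutions exist.
Back-substitute for Bézout coefficients:
  1 = 10 - 3·3
  ... = 1137·(54) + 179·(-343)
Scale by -111/1 = -111: (m₀, n₀) = (-5994, 38073).
General solution: m = -5994 + 179t, n = 38073 - 1137t for integer t.
m ≥ 0: smallest is -5994 mod 179 = 92 (at t = 34), with n = -585.

92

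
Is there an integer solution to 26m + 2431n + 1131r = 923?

gcd(2431, 26) = 13.
gcd(13, 1131) = 13.
13 divides 923, so integer solutions exist.

yes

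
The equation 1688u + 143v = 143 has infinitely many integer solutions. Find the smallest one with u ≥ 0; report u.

gcd(1688, 143) = 1  (1688 = 11·143 + 115, 143 = 1·115 + 28, 115 = 4·28 + 3, 28 = 9·3 + 1, 3 = 3·1).
1 divides 143, so solutions exist.
Back-substituting, 1688·(-46) + 143·(543) = 1.
Scale by 143/1 = 143: (u₀, v₀) = (-6578, 77649).
General solution: u = -6578 + 143t, v = 77649 - 1688t for integer t.
u ≥ 0: smallest is -6578 mod 143 = 0 (at t = 46), with v = 1.

0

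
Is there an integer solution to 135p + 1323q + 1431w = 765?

no

gcd(1323, 135) = 27  (1323 = 9·135 + 108, 135 = 1·108 + 27, 108 = 4·27).
gcd(27, 1431) = 27.
27 does not divide 765 (remainder 9), so no integer solutions.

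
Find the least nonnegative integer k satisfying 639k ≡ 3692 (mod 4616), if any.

gcd(4616, 639) = 1  (4616 = 7·639 + 143, 639 = 4·143 + 67, 143 = 2·67 + 9, 67 = 7·9 + 4, 9 = 2·4 + 1, 4 = 4·1).
1 divides 3692, so solutions exist.
Back-substituting, 639·(-1033) + 4616·(143) = 1.
So 639·(-1033) ≡ 1 (mod 4616); multiply by 3692: k ≡ -3813836 (mod 4616).
Smallest nonnegative: k = -3813836 mod 4616 = 3596.

3596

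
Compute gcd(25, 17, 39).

gcd(25, 17) = 1  (25 = 1·17 + 8, 17 = 2·8 + 1, 8 = 8·1).
gcd(1, 39) = 1.

1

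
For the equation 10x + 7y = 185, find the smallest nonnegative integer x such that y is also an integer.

gcd(10, 7):
  10 = 1×7 + 3
  7 = 2×3 + 1
  3 = 3×1
so gcd(10, 7) = 1.
1 divides 185, so solutions exist.
Back-substitute for Bézout coefficients:
  1 = 7 - 2×3
  ... = 10×(-2) + 7×(3)
Scale by 185/1 = 185: (x₀, y₀) = (-370, 555).
General solution: x = -370 + 7t, y = 555 - 10t for integer t.
x ≥ 0: smallest is -370 mod 7 = 1 (at t = 53), with y = 25.

1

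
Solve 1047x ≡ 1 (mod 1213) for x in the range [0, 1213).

gcd(1213, 1047) = 1.
By Bézout, 1047×(-95) + 1213×(82) = 1.
So 1047×-95 ≡ 1 (mod 1213), and -95 mod 1213 = 1118.

1118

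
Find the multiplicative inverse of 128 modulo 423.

347

gcd(423, 128) = 1.
By Bézout, 128×(-76) + 423×(23) = 1.
So 128×-76 ≡ 1 (mod 423), and -76 mod 423 = 347.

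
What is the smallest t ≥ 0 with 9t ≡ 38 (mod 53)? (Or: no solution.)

16

gcd(53, 9):
  53 = 5×9 + 8
  9 = 1×8 + 1
  8 = 8×1
so gcd(53, 9) = 1.
1 divides 38, so solutions exist.
Back-substitute for Bézout coefficients:
  1 = 9 - 1×8
  ... = 9×(6) + 53×(-1)
So 9×(6) ≡ 1 (mod 53); multiply by 38: t ≡ 228 (mod 53).
Smallest nonnegative: t = 228 mod 53 = 16.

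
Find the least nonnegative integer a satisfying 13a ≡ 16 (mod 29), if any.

28

gcd(29, 13) = 1  (29 = 2×13 + 3, 13 = 4×3 + 1, 3 = 3×1).
1 divides 16, so solutions exist.
Back-substituting, 13×(9) + 29×(-4) = 1.
So 13×(9) ≡ 1 (mod 29); multiply by 16: a ≡ 144 (mod 29).
Smallest nonnegative: a = 144 mod 29 = 28.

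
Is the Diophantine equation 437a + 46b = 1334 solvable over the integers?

yes

gcd(437, 46):
  437 = 9·46 + 23
  46 = 2·23
so gcd(437, 46) = 23.
23 divides 1334, so integer solutions exist.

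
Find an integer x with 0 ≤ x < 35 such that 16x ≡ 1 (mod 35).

11

gcd(35, 16) = 1  (35 = 2·16 + 3, 16 = 5·3 + 1, 3 = 3·1).
Back-substituting, 16·(11) + 35·(-5) = 1.
So 16·11 ≡ 1 (mod 35), and 11 mod 35 = 11.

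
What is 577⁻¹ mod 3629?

239

gcd(3629, 577):
  3629 = 6·577 + 167
  577 = 3·167 + 76
  167 = 2·76 + 15
  76 = 5·15 + 1
  15 = 15·1
so gcd(3629, 577) = 1.
Back-substitute for Bézout coefficients:
  1 = 76 - 5·15
  ... = 577·(239) + 3629·(-38)
So 577·239 ≡ 1 (mod 3629), and 239 mod 3629 = 239.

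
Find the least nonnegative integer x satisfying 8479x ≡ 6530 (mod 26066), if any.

gcd(26066, 8479) = 1.
1 divides 6530, so solutions exist.
By Bézout, 8479*(-12515) + 26066*(4071) = 1.
So 8479*(-12515) ≡ 1 (mod 26066); multiply by 6530: x ≡ -81722950 (mod 26066).
Smallest nonnegative: x = -81722950 mod 26066 = 20026.

20026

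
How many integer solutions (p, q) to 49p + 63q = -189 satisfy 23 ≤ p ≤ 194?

gcd(63, 49):
  63 = 1*49 + 14
  49 = 3*14 + 7
  14 = 2*7
so gcd(63, 49) = 7.
Back-substitute for Bézout coefficients:
  7 = 49 - 3*14
  ... = 49*(4) + 63*(-3)
Scale by -27: particular solution (-108, 81); reduce p mod 9: (0, -3).
General solution: p = 0 + 9t, q = -3 - 7t for integer t.
23 ≤ 0 + 9t ≤ 194 gives t ∈ [3, 21], which is 19 values.

19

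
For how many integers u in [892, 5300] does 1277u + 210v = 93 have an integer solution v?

21

gcd(1277, 210):
  1277 = 6*210 + 17
  210 = 12*17 + 6
  17 = 2*6 + 5
  6 = 1*5 + 1
  5 = 5*1
so gcd(1277, 210) = 1.
Back-substitute for Bézout coefficients:
  1 = 6 - 1*5
  ... = 1277*(-37) + 210*(225)
Scale by 93: particular solution (-3441, 20925); reduce u mod 210: (129, -784).
General solution: u = 129 + 210t, v = -784 - 1277t for integer t.
892 ≤ 129 + 210t ≤ 5300 gives t ∈ [4, 24], which is 21 values.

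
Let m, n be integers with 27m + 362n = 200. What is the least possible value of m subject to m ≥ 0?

gcd(362, 27):
  362 = 13·27 + 11
  27 = 2·11 + 5
  11 = 2·5 + 1
  5 = 5·1
so gcd(362, 27) = 1.
1 divides 200, so solutions exist.
Back-substitute for Bézout coefficients:
  1 = 11 - 2·5
  ... = 27·(-67) + 362·(5)
Scale by 200/1 = 200: (m₀, n₀) = (-13400, 1000).
General solution: m = -13400 + 362t, n = 1000 - 27t for integer t.
m ≥ 0: smallest is -13400 mod 362 = 356 (at t = 38), with n = -26.

356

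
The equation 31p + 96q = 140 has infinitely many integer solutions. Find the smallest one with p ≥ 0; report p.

gcd(96, 31):
  96 = 3·31 + 3
  31 = 10·3 + 1
  3 = 3·1
so gcd(96, 31) = 1.
1 divides 140, so solutions exist.
Back-substitute for Bézout coefficients:
  1 = 31 - 10·3
  ... = 31·(31) + 96·(-10)
Scale by 140/1 = 140: (p₀, q₀) = (4340, -1400).
General solution: p = 4340 + 96t, q = -1400 - 31t for integer t.
p ≥ 0: smallest is 4340 mod 96 = 20 (at t = -45), with q = -5.

20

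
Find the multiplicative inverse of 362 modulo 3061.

gcd(3061, 362) = 1  (3061 = 8×362 + 165, 362 = 2×165 + 32, 165 = 5×32 + 5, 32 = 6×5 + 2, 5 = 2×2 + 1, 2 = 2×1).
Back-substituting, 362×(-1243) + 3061×(147) = 1.
So 362×-1243 ≡ 1 (mod 3061), and -1243 mod 3061 = 1818.

1818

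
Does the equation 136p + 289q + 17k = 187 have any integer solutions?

yes

gcd(289, 136) = 17  (289 = 2·136 + 17, 136 = 8·17).
gcd(17, 17) = 17.
17 divides 187, so integer solutions exist.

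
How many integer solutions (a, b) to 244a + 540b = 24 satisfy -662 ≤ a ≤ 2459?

23

gcd(540, 244) = 4  (540 = 2×244 + 52, 244 = 4×52 + 36, 52 = 1×36 + 16, 36 = 2×16 + 4, 16 = 4×4).
Back-substituting, 244×(31) + 540×(-14) = 4.
Scale by 6: particular solution (186, -84); reduce a mod 135: (51, -23).
General solution: a = 51 + 135t, b = -23 - 61t for integer t.
-662 ≤ 51 + 135t ≤ 2459 gives t ∈ [-5, 17], which is 23 values.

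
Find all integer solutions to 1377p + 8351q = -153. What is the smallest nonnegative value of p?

7423

gcd(8351, 1377) = 1  (8351 = 6×1377 + 89, 1377 = 15×89 + 42, 89 = 2×42 + 5, 42 = 8×5 + 2, 5 = 2×2 + 1, 2 = 2×1).
1 divides -153, so solutions exist.
Back-substituting, 1377×(-3378) + 8351×(557) = 1.
Scale by -153/1 = -153: (p₀, q₀) = (516834, -85221).
General solution: p = 516834 + 8351t, q = -85221 - 1377t for integer t.
p ≥ 0: smallest is 516834 mod 8351 = 7423 (at t = -61), with q = -1224.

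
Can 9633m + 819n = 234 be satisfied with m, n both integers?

yes

gcd(9633, 819) = 39.
39 divides 234, so integer solutions exist.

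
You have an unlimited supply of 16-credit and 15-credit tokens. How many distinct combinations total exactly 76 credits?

1

Need nonnegative integers with 16j + 15k = 76.
gcd(16, 15) = 1, and 16·(1) + 15·(-1) = 1.
So (j₀, k₀) = (76, -76); general j = 76 + 15t, k = -76 - 16t.
j ≥ 0 ⇒ t ≥ -5; k ≥ 0 ⇒ t ≤ -5. That's 1 value of t.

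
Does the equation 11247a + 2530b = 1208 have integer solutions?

no

gcd(11247, 2530) = 23  (11247 = 4·2530 + 1127, 2530 = 2·1127 + 276, 1127 = 4·276 + 23, 276 = 12·23).
23 does not divide 1208 (remainder 12), so no integer solutions.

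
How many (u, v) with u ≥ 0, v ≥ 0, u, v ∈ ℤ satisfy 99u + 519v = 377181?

22

gcd(519, 99):
  519 = 5*99 + 24
  99 = 4*24 + 3
  24 = 8*3
so gcd(519, 99) = 3.
Back-substitute for Bézout coefficients:
  3 = 99 - 4*24
  ... = 99*(21) + 519*(-4)
Scale by 125727: one solution is (2640267, -502908). Reduce u mod 173: (114, 705).
General: u = 114 + 173t, v = 705 - 33t.
u ≥ 0 ⇒ t ≥ 0; v ≥ 0 ⇒ t ≤ 21. So t ∈ [0, 21]: 22 solutions.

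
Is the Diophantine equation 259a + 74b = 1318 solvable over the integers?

no

gcd(259, 74):
  259 = 3*74 + 37
  74 = 2*37
so gcd(259, 74) = 37.
37 does not divide 1318 (remainder 23), so no integer solutions.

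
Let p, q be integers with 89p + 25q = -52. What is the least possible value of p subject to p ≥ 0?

7

gcd(89, 25):
  89 = 3×25 + 14
  25 = 1×14 + 11
  14 = 1×11 + 3
  11 = 3×3 + 2
  3 = 1×2 + 1
  2 = 2×1
so gcd(89, 25) = 1.
1 divides -52, so solutions exist.
Back-substitute for Bézout coefficients:
  1 = 3 - 1×2
  ... = 89×(9) + 25×(-32)
Scale by -52/1 = -52: (p₀, q₀) = (-468, 1664).
General solution: p = -468 + 25t, q = 1664 - 89t for integer t.
p ≥ 0: smallest is -468 mod 25 = 7 (at t = 19), with q = -27.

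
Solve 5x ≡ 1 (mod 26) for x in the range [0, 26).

gcd(26, 5) = 1  (26 = 5·5 + 1, 5 = 5·1).
Back-substituting, 5·(-5) + 26·(1) = 1.
So 5·-5 ≡ 1 (mod 26), and -5 mod 26 = 21.

21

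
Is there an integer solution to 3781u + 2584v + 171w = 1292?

gcd(3781, 2584):
  3781 = 1×2584 + 1197
  2584 = 2×1197 + 190
  1197 = 6×190 + 57
  190 = 3×57 + 19
  57 = 3×19
so gcd(3781, 2584) = 19.
gcd(19, 171) = 19.
19 divides 1292, so integer solutions exist.

yes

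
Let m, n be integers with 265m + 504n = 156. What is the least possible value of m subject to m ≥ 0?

12

gcd(504, 265):
  504 = 1*265 + 239
  265 = 1*239 + 26
  239 = 9*26 + 5
  26 = 5*5 + 1
  5 = 5*1
so gcd(504, 265) = 1.
1 divides 156, so solutions exist.
Back-substitute for Bézout coefficients:
  1 = 26 - 5*5
  ... = 265*(97) + 504*(-51)
Scale by 156/1 = 156: (m₀, n₀) = (15132, -7956).
General solution: m = 15132 + 504t, n = -7956 - 265t for integer t.
m ≥ 0: smallest is 15132 mod 504 = 12 (at t = -30), with n = -6.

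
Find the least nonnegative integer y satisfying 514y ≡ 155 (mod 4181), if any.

gcd(4181, 514) = 1.
1 divides 155, so solutions exist.
By Bézout, 514×(-1212) + 4181×(149) = 1.
So 514×(-1212) ≡ 1 (mod 4181); multiply by 155: y ≡ -187860 (mod 4181).
Smallest nonnegative: y = -187860 mod 4181 = 285.

285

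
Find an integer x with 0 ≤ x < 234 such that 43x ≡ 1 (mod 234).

gcd(234, 43):
  234 = 5×43 + 19
  43 = 2×19 + 5
  19 = 3×5 + 4
  5 = 1×4 + 1
  4 = 4×1
so gcd(234, 43) = 1.
Back-substitute for Bézout coefficients:
  1 = 5 - 1×4
  ... = 43×(49) + 234×(-9)
So 43×49 ≡ 1 (mod 234), and 49 mod 234 = 49.

49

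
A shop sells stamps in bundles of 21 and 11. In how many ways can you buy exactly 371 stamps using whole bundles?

Need nonnegative integers with 21j + 11k = 371.
gcd(21, 11) = 1, and 21·(-1) + 11·(2) = 1.
So (j₀, k₀) = (-371, 742); general j = -371 + 11t, k = 742 - 21t.
j ≥ 0 ⇒ t ≥ 34; k ≥ 0 ⇒ t ≤ 35. That's 2 values of t.

2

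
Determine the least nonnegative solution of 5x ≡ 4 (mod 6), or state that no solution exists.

2

gcd(6, 5) = 1.
1 divides 4, so solutions exist.
By Bézout, 5×(-1) + 6×(1) = 1.
So 5×(-1) ≡ 1 (mod 6); multiply by 4: x ≡ -4 (mod 6).
Smallest nonnegative: x = -4 mod 6 = 2.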